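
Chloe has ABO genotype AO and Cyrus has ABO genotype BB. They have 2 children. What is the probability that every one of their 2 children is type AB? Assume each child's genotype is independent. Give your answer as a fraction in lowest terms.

ABO cross AO × BB → 1/2 B, 1/2 AB.
So P(type AB) = 1/2 per child.
All 2 independent: (1/2)^2 = 1/4.

1/4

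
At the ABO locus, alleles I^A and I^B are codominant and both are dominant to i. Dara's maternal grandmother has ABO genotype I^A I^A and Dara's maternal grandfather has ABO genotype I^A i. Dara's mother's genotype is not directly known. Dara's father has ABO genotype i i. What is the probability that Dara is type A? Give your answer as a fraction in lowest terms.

3/4

Dara's mother's ABO genotype from I^A I^A × I^A i: 1/2 I^A I^A, 1/2 I^A i.
Crossing each possibility with the father i i and summing P(type A): 1/2·1 + 1/2·1/2 = 3/4.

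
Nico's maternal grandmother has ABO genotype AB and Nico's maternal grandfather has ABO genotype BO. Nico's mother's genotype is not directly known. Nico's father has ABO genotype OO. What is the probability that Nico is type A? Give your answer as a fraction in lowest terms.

Nico's mother's ABO genotype from AB × BO: 1/4 AB, 1/4 AO, 1/4 BB, 1/4 BO.
Crossing each possibility with the father OO and summing P(type A): 1/4·1/2 + 1/4·1/2 + 1/4·0 + 1/4·0 = 1/4.

1/4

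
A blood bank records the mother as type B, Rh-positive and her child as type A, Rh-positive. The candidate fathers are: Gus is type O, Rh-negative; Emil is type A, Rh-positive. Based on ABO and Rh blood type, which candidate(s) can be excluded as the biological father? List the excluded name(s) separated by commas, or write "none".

Gus

A candidate is excluded only if no genotype consistent with his phenotype could produce a type A, Rh-positive child with a type B, Rh-positive mother.
Gus (type O, Rh-): no genotype consistent with that phenotype can produce a type-A Rh+ child with a type-B mother.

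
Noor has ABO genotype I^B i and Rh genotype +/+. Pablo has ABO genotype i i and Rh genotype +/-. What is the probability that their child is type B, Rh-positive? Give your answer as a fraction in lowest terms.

ABO cross I^B i × i i → offspring phenotypes: 1/2 O, 1/2 B.
Rh cross +/+ × +/- → 1 Rh+.
Independent loci: P(type B, Rh-positive) = 1/2 × 1 = 1/2.

1/2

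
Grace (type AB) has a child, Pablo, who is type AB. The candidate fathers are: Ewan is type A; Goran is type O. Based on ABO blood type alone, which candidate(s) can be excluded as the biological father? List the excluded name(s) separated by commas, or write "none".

A candidate is excluded only if no genotype consistent with his phenotype could produce a type AB child with a type AB mother.
Goran (type O): no genotype consistent with that phenotype can produce a type-AB child with a type-AB mother.

Goran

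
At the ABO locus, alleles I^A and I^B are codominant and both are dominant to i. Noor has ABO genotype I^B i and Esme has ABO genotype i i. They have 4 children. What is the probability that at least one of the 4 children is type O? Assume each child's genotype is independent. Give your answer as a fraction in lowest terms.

ABO cross I^B i × i i → 1/2 O, 1/2 B.
So P(type O) = 1/2 per child.
P(none) = (1/2)^4 = 1/16; P(at least one) = 1 − 1/16 = 15/16.

15/16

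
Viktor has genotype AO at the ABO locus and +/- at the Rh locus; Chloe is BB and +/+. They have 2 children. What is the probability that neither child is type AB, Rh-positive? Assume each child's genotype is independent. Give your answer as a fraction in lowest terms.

1/4

ABO cross AO × BB → 1/2 B, 1/2 AB.
Rh cross +/- × +/+ → 1 Rh+; so P(type AB, Rh-positive) = 1/2 × 1 = 1/2 per child.
P(not type AB, Rh-positive) = 1/2 for one child; (1/2)^2 = 1/4.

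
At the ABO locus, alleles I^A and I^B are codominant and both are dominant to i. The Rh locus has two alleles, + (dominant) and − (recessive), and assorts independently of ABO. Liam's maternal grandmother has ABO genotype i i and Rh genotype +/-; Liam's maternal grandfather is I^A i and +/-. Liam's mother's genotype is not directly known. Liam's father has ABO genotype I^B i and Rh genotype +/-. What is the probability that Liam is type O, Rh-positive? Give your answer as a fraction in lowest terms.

9/32

Liam's mother's ABO genotype from i i × I^A i: 1/2 I^A i, 1/2 i i.
Crossing each possibility with the father I^B i and summing P(type O): 1/2·1/4 + 1/2·1/2 = 3/8.
Similarly for Rh via the mother's Rh distribution: P(Rh+) = 3/4.
Independent loci: 3/8 × 3/4 = 9/32.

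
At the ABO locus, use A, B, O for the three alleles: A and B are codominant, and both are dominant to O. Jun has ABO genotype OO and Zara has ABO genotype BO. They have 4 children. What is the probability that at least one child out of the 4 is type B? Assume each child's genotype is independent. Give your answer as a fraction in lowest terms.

15/16

ABO cross OO × BO → 1/2 O, 1/2 B.
So P(type B) = 1/2 per child.
P(none) = (1/2)^4 = 1/16; P(at least one) = 1 − 1/16 = 15/16.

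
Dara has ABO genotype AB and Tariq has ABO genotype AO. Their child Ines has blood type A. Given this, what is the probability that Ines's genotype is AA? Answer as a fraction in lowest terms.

1/2

Cross AB × AO → 1/4 AA, 1/4 AB, 1/4 AO, 1/4 BO.
Type-A genotypes among offspring: AA (1/4), AO (1/4); total 1/2.
P(AA | type A) = (1/4) / (1/2) = 1/2.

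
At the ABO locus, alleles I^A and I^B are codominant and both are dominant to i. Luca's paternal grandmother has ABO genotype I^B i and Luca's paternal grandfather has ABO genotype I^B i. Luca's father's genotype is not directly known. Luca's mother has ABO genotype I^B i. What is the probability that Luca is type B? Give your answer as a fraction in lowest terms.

Luca's father's ABO genotype from I^B i × I^B i: 1/4 I^B I^B, 1/2 I^B i, 1/4 i i.
Crossing each possibility with the mother I^B i and summing P(type B): 1/4·1 + 1/2·3/4 + 1/4·1/2 = 3/4.

3/4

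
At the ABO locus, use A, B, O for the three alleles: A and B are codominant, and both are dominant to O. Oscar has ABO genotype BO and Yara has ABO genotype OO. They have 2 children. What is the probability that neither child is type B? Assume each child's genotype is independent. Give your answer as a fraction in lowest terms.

1/4

ABO cross BO × OO → 1/2 O, 1/2 B.
So P(type B) = 1/2 per child.
P(not type B) = 1/2 for one child; (1/2)^2 = 1/4.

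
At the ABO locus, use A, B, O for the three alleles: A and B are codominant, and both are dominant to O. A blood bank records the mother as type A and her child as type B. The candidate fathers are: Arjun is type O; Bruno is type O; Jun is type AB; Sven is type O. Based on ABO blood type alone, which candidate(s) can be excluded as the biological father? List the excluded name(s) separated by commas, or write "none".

Arjun, Bruno, Sven

A candidate is excluded only if no genotype consistent with his phenotype could produce a type B child with a type A mother.
Arjun (type O): no genotype consistent with that phenotype can produce a type-B child with a type-A mother.
Bruno (type O): no genotype consistent with that phenotype can produce a type-B child with a type-A mother.
Sven (type O): no genotype consistent with that phenotype can produce a type-B child with a type-A mother.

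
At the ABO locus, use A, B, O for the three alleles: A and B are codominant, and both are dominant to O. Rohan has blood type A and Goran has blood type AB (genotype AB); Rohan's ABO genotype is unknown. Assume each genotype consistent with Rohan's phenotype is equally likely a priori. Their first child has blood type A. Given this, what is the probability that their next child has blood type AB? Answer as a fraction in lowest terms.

Possible genotypes: Rohan ∈ {AA, AO}; Goran ∈ {AB}.
Weight each parental genotype pair by prior × P(type-A child):
  AA × AB: posterior weight 1/2; P(next child type AB) = 1/2.
  AO × AB: posterior weight 1/2; P(next child type AB) = 1/4.
Weighted sum = 3/8.

3/8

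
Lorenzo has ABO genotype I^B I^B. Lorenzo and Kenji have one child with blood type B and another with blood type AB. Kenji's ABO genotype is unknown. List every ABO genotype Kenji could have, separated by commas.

I^A I^B, I^A i

For each candidate genotype of Kenji, check whether crossing it with I^B I^B can produce every observed child phenotype.
  I^A I^A → possible child types {AB} ✗
  I^A I^B → possible child types {B, AB} ✓
  I^A i → possible child types {B, AB} ✓
  I^B I^B → possible child types {B} ✗
  I^B i → possible child types {B} ✗
  i i → possible child types {B} ✗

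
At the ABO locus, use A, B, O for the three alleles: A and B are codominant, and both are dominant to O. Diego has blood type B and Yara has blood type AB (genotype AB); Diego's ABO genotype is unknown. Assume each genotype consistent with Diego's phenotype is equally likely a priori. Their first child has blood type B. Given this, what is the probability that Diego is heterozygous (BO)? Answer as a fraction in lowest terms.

1/2

Possible genotypes: Diego ∈ {BB, BO}; Yara ∈ {AB}.
Weight each parental genotype pair by prior × P(type-B child):
  BB × AB: posterior weight 1/2.
  BO × AB: posterior weight 1/2.
Sum the posterior weight over pairs where Diego is BO: 1/2.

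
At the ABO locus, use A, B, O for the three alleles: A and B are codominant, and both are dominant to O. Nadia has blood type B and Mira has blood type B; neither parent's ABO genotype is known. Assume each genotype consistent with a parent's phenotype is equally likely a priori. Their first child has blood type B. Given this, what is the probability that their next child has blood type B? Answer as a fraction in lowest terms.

Possible genotypes: Nadia ∈ {BB, BO}; Mira ∈ {BB, BO}.
Weight each parental genotype pair by prior × P(type-B child):
  BB × BB: posterior weight 4/15; P(next child type B) = 1.
  BB × BO: posterior weight 4/15; P(next child type B) = 1.
  BO × BB: posterior weight 4/15; P(next child type B) = 1.
  BO × BO: posterior weight 1/5; P(next child type B) = 3/4.
Weighted sum = 19/20.

19/20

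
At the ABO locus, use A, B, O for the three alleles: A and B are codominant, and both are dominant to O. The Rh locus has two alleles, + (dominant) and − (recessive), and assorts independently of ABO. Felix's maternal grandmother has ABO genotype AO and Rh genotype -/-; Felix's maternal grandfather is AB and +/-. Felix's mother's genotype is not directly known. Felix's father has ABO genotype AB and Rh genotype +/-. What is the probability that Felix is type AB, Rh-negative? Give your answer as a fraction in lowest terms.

Felix's mother's ABO genotype from AO × AB: 1/4 AA, 1/4 AB, 1/4 AO, 1/4 BO.
Crossing each possibility with the father AB and summing P(type AB): 1/4·1/2 + 1/4·1/2 + 1/4·1/4 + 1/4·1/4 = 3/8.
Similarly for Rh via the mother's Rh distribution: P(Rh-) = 3/8.
Independent loci: 3/8 × 3/8 = 9/64.

9/64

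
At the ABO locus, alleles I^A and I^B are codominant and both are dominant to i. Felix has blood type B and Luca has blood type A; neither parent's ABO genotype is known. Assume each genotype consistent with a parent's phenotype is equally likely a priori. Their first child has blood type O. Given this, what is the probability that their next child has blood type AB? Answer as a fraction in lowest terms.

1/4

Possible genotypes: Felix ∈ {I^B I^B, I^B i}; Luca ∈ {I^A I^A, I^A i}.
Weight each parental genotype pair by prior × P(type-O child):
  I^B i × I^A i: posterior weight 1; P(next child type AB) = 1/4.
Weighted sum = 1/4.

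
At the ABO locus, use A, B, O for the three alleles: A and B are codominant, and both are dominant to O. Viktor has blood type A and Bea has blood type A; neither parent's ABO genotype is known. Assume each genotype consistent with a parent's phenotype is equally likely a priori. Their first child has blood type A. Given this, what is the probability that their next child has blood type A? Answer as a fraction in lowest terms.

Possible genotypes: Viktor ∈ {AA, AO}; Bea ∈ {AA, AO}.
Weight each parental genotype pair by prior × P(type-A child):
  AA × AA: posterior weight 4/15; P(next child type A) = 1.
  AA × AO: posterior weight 4/15; P(next child type A) = 1.
  AO × AA: posterior weight 4/15; P(next child type A) = 1.
  AO × AO: posterior weight 1/5; P(next child type A) = 3/4.
Weighted sum = 19/20.

19/20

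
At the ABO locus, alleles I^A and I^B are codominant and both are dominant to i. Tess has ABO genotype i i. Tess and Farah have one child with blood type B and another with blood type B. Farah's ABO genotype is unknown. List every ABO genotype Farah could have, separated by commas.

I^A I^B, I^B I^B, I^B i

For each candidate genotype of Farah, check whether crossing it with i i can produce every observed child phenotype.
  I^A I^A → possible child types {A} ✗
  I^A I^B → possible child types {A, B} ✓
  I^A i → possible child types {O, A} ✗
  I^B I^B → possible child types {B} ✓
  I^B i → possible child types {O, B} ✓
  i i → possible child types {O} ✗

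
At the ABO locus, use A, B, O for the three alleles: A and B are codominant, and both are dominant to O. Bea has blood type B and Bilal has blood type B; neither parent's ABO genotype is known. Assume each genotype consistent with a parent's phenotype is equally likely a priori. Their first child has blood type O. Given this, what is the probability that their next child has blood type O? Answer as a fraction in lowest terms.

1/4

Possible genotypes: Bea ∈ {BB, BO}; Bilal ∈ {BB, BO}.
Weight each parental genotype pair by prior × P(type-O child):
  BO × BO: posterior weight 1; P(next child type O) = 1/4.
Weighted sum = 1/4.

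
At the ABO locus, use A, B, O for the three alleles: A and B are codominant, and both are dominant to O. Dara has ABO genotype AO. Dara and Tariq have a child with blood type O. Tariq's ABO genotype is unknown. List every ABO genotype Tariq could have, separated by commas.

AO, BO, OO

For each candidate genotype of Tariq, check whether crossing it with AO can produce every observed child phenotype.
  AA → possible child types {A} ✗
  AB → possible child types {A, B, AB} ✗
  AO → possible child types {O, A} ✓
  BB → possible child types {B, AB} ✗
  BO → possible child types {O, A, B, AB} ✓
  OO → possible child types {O, A} ✓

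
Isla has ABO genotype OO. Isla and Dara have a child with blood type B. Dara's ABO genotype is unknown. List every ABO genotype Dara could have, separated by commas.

For each candidate genotype of Dara, check whether crossing it with OO can produce every observed child phenotype.
  AA → possible child types {A} ✗
  AB → possible child types {A, B} ✓
  AO → possible child types {O, A} ✗
  BB → possible child types {B} ✓
  BO → possible child types {O, B} ✓
  OO → possible child types {O} ✗

AB, BB, BO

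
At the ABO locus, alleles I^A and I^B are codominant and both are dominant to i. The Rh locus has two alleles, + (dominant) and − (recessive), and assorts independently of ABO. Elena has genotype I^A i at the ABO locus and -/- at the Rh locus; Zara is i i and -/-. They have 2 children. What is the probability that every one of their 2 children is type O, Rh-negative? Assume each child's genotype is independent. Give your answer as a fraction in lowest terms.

ABO cross I^A i × i i → 1/2 O, 1/2 A.
Rh cross -/- × -/- → 1 Rh-; so P(type O, Rh-negative) = 1/2 × 1 = 1/2 per child.
All 2 independent: (1/2)^2 = 1/4.

1/4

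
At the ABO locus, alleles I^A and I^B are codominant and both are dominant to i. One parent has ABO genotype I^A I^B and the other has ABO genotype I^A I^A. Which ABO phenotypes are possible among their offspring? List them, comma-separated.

Gametes from I^A I^B × I^A I^A give offspring ABO genotypes I^A I^A, I^A I^B, i.e. phenotypes A, AB.

A, AB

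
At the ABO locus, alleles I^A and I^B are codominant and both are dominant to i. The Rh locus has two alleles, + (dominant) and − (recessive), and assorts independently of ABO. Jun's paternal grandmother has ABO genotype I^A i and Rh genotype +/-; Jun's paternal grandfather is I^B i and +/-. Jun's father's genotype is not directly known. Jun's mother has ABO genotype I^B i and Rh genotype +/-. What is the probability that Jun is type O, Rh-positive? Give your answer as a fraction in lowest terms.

Jun's father's ABO genotype from I^A i × I^B i: 1/4 I^A I^B, 1/4 I^A i, 1/4 I^B i, 1/4 i i.
Crossing each possibility with the mother I^B i and summing P(type O): 1/4·0 + 1/4·1/4 + 1/4·1/4 + 1/4·1/2 = 1/4.
Similarly for Rh via the father's Rh distribution: P(Rh+) = 3/4.
Independent loci: 1/4 × 3/4 = 3/16.

3/16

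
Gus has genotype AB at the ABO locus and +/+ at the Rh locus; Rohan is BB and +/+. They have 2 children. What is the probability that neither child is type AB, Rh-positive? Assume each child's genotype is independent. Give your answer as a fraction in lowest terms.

1/4

ABO cross AB × BB → 1/2 B, 1/2 AB.
Rh cross +/+ × +/+ → 1 Rh+; so P(type AB, Rh-positive) = 1/2 × 1 = 1/2 per child.
P(not type AB, Rh-positive) = 1/2 for one child; (1/2)^2 = 1/4.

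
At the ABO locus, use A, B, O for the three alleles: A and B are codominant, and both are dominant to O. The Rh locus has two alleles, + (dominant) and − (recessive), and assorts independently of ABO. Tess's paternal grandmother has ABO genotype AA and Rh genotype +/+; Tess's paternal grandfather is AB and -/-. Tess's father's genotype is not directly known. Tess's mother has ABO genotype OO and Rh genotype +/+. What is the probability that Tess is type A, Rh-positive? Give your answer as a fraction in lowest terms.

Tess's father's ABO genotype from AA × AB: 1/2 AA, 1/2 AB.
Crossing each possibility with the mother OO and summing P(type A): 1/2·1 + 1/2·1/2 = 3/4.
Similarly for Rh via the father's Rh distribution: P(Rh+) = 1.
Independent loci: 3/4 × 1 = 3/4.

3/4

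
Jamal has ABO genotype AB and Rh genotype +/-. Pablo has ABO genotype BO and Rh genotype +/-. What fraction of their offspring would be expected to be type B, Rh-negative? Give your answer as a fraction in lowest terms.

ABO cross AB × BO → offspring phenotypes: 1/4 A, 1/2 B, 1/4 AB.
Rh cross +/- × +/- → 3/4 Rh+, 1/4 Rh-.
Independent loci: P(type B, Rh-negative) = 1/2 × 1/4 = 1/8.

1/8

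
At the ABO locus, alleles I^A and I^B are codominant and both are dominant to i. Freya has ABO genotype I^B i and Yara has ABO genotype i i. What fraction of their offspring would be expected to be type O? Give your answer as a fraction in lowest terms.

ABO cross I^B i × i i → offspring phenotypes: 1/2 O, 1/2 B.
So P(type O) = 1/2.

1/2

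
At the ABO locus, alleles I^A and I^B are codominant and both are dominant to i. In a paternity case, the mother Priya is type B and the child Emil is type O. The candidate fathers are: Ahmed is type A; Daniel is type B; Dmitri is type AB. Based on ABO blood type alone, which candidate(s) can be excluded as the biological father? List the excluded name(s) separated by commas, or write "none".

Dmitri

A candidate is excluded only if no genotype consistent with his phenotype could produce a type O child with a type B mother.
Dmitri (type AB): no genotype consistent with that phenotype can produce a type-O child with a type-B mother.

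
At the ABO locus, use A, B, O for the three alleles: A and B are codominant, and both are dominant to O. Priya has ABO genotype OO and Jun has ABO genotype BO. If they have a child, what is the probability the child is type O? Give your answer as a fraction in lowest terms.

1/2

ABO cross OO × BO → offspring phenotypes: 1/2 O, 1/2 B.
So P(type O) = 1/2.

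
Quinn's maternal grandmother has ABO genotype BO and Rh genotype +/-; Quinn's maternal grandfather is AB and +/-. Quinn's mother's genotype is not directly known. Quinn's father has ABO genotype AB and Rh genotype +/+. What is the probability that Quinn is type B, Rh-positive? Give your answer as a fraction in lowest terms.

Quinn's mother's ABO genotype from BO × AB: 1/4 AB, 1/4 AO, 1/4 BB, 1/4 BO.
Crossing each possibility with the father AB and summing P(type B): 1/4·1/4 + 1/4·1/4 + 1/4·1/2 + 1/4·1/2 = 3/8.
Similarly for Rh via the mother's Rh distribution: P(Rh+) = 1.
Independent loci: 3/8 × 1 = 3/8.

3/8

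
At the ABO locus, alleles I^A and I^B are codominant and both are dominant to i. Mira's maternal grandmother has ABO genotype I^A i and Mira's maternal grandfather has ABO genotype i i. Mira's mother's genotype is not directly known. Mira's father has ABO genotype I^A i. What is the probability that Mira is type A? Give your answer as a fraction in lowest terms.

5/8

Mira's mother's ABO genotype from I^A i × i i: 1/2 I^A i, 1/2 i i.
Crossing each possibility with the father I^A i and summing P(type A): 1/2·3/4 + 1/2·1/2 = 5/8.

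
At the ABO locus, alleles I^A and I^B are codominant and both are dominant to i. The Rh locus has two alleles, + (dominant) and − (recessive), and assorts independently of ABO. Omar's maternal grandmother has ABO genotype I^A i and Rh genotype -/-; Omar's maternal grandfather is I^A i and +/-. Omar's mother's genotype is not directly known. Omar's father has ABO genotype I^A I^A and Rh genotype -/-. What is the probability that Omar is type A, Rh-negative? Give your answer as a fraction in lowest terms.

Omar's mother's ABO genotype from I^A i × I^A i: 1/4 I^A I^A, 1/2 I^A i, 1/4 i i.
Crossing each possibility with the father I^A I^A and summing P(type A): 1/4·1 + 1/2·1 + 1/4·1 = 1.
Similarly for Rh via the mother's Rh distribution: P(Rh-) = 3/4.
Independent loci: 1 × 3/4 = 3/4.

3/4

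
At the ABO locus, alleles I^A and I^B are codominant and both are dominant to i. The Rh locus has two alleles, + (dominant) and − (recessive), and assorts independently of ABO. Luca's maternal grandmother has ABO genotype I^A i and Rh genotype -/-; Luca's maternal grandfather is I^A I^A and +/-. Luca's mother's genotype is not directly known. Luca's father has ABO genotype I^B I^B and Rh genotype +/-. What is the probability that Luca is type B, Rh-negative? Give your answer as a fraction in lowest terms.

Luca's mother's ABO genotype from I^A i × I^A I^A: 1/2 I^A I^A, 1/2 I^A i.
Crossing each possibility with the father I^B I^B and summing P(type B): 1/2·0 + 1/2·1/2 = 1/4.
Similarly for Rh via the mother's Rh distribution: P(Rh-) = 3/8.
Independent loci: 1/4 × 3/8 = 3/32.

3/32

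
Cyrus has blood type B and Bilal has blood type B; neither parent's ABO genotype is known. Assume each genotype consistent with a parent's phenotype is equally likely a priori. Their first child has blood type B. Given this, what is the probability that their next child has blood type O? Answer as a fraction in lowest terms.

1/20

Possible genotypes: Cyrus ∈ {I^B I^B, I^B i}; Bilal ∈ {I^B I^B, I^B i}.
Weight each parental genotype pair by prior × P(type-B child):
  I^B I^B × I^B I^B: posterior weight 4/15; P(next child type O) = 0.
  I^B I^B × I^B i: posterior weight 4/15; P(next child type O) = 0.
  I^B i × I^B I^B: posterior weight 4/15; P(next child type O) = 0.
  I^B i × I^B i: posterior weight 1/5; P(next child type O) = 1/4.
Weighted sum = 1/20.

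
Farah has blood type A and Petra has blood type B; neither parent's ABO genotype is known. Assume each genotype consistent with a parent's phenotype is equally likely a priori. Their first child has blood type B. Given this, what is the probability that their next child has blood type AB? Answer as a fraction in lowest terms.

Possible genotypes: Farah ∈ {AA, AO}; Petra ∈ {BB, BO}.
Weight each parental genotype pair by prior × P(type-B child):
  AO × BB: posterior weight 2/3; P(next child type AB) = 1/2.
  AO × BO: posterior weight 1/3; P(next child type AB) = 1/4.
Weighted sum = 5/12.

5/12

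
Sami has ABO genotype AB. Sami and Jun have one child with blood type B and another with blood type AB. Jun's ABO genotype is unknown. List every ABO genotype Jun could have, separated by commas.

For each candidate genotype of Jun, check whether crossing it with AB can produce every observed child phenotype.
  AA → possible child types {A, AB} ✗
  AB → possible child types {A, B, AB} ✓
  AO → possible child types {A, B, AB} ✓
  BB → possible child types {B, AB} ✓
  BO → possible child types {A, B, AB} ✓
  OO → possible child types {A, B} ✗

AB, AO, BB, BO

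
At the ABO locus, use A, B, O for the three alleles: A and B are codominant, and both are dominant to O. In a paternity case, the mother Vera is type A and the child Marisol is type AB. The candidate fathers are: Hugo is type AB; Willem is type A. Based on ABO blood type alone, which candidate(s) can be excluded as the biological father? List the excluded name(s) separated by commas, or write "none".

A candidate is excluded only if no genotype consistent with his phenotype could produce a type AB child with a type A mother.
Willem (type A): no genotype consistent with that phenotype can produce a type-AB child with a type-A mother.

Willem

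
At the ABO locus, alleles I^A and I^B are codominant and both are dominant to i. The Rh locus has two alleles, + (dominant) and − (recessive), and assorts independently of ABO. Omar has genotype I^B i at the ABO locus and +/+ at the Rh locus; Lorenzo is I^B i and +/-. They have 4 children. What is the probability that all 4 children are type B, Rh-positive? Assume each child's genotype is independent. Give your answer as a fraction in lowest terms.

ABO cross I^B i × I^B i → 1/4 O, 3/4 B.
Rh cross +/+ × +/- → 1 Rh+; so P(type B, Rh-positive) = 3/4 × 1 = 3/4 per child.
All 4 independent: (3/4)^4 = 81/256.

81/256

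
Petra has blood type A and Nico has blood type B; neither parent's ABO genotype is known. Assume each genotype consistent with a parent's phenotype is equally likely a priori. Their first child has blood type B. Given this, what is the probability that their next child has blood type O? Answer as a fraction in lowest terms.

1/12

Possible genotypes: Petra ∈ {AA, AO}; Nico ∈ {BB, BO}.
Weight each parental genotype pair by prior × P(type-B child):
  AO × BB: posterior weight 2/3; P(next child type O) = 0.
  AO × BO: posterior weight 1/3; P(next child type O) = 1/4.
Weighted sum = 1/12.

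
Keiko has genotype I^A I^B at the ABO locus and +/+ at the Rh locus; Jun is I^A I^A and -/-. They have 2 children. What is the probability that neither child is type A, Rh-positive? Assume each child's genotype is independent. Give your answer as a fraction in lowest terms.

ABO cross I^A I^B × I^A I^A → 1/2 A, 1/2 AB.
Rh cross +/+ × -/- → 1 Rh+; so P(type A, Rh-positive) = 1/2 × 1 = 1/2 per child.
P(not type A, Rh-positive) = 1/2 for one child; (1/2)^2 = 1/4.

1/4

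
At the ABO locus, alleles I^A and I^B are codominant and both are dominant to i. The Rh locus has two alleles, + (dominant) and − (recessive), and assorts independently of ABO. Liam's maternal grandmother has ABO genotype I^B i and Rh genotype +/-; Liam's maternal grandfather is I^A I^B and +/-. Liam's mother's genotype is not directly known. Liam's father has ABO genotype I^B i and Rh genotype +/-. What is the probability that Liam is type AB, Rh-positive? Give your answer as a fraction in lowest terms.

Liam's mother's ABO genotype from I^B i × I^A I^B: 1/4 I^A I^B, 1/4 I^A i, 1/4 I^B I^B, 1/4 I^B i.
Crossing each possibility with the father I^B i and summing P(type AB): 1/4·1/4 + 1/4·1/4 + 1/4·0 + 1/4·0 = 1/8.
Similarly for Rh via the mother's Rh distribution: P(Rh+) = 3/4.
Independent loci: 1/8 × 3/4 = 3/32.

3/32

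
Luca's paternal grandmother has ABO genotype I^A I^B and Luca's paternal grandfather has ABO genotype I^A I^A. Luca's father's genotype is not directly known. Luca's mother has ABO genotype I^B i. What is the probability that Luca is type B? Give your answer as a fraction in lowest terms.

1/4

Luca's father's ABO genotype from I^A I^B × I^A I^A: 1/2 I^A I^A, 1/2 I^A I^B.
Crossing each possibility with the mother I^B i and summing P(type B): 1/2·0 + 1/2·1/2 = 1/4.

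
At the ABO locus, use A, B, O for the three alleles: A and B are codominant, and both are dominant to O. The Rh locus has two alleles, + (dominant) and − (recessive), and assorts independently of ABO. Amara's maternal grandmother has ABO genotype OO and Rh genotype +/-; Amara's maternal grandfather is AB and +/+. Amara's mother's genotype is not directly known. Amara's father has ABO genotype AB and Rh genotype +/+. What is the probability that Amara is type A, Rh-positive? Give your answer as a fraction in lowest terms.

Amara's mother's ABO genotype from OO × AB: 1/2 AO, 1/2 BO.
Crossing each possibility with the father AB and summing P(type A): 1/2·1/2 + 1/2·1/4 = 3/8.
Similarly for Rh via the mother's Rh distribution: P(Rh+) = 1.
Independent loci: 3/8 × 1 = 3/8.

3/8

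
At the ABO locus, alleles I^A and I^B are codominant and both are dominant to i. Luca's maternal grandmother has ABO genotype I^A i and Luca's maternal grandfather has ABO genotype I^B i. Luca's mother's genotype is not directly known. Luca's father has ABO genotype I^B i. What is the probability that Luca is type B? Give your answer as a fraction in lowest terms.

Luca's mother's ABO genotype from I^A i × I^B i: 1/4 I^A I^B, 1/4 I^A i, 1/4 I^B i, 1/4 i i.
Crossing each possibility with the father I^B i and summing P(type B): 1/4·1/2 + 1/4·1/4 + 1/4·3/4 + 1/4·1/2 = 1/2.

1/2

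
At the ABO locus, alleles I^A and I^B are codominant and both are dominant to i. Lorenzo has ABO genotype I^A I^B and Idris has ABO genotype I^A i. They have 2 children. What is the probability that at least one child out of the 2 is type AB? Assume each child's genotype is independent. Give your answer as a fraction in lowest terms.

7/16

ABO cross I^A I^B × I^A i → 1/2 A, 1/4 B, 1/4 AB.
So P(type AB) = 1/4 per child.
P(none) = (3/4)^2 = 9/16; P(at least one) = 1 − 9/16 = 7/16.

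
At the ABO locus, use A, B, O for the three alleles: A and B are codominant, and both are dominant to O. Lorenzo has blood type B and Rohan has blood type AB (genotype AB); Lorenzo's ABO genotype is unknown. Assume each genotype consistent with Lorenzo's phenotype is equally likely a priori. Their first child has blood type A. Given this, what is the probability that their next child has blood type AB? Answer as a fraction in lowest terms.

1/4

Possible genotypes: Lorenzo ∈ {BB, BO}; Rohan ∈ {AB}.
Weight each parental genotype pair by prior × P(type-A child):
  BO × AB: posterior weight 1; P(next child type AB) = 1/4.
Weighted sum = 1/4.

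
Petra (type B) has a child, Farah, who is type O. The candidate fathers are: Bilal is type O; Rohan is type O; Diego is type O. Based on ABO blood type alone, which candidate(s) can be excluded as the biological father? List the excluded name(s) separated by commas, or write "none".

none

A candidate is excluded only if no genotype consistent with his phenotype could produce a type O child with a type B mother.
Every candidate has at least one consistent genotype combination, so none can be excluded.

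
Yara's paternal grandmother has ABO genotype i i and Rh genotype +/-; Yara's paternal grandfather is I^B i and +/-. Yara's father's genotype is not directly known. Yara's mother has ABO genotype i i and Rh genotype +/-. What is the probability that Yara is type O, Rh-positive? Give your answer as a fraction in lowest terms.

9/16

Yara's father's ABO genotype from i i × I^B i: 1/2 I^B i, 1/2 i i.
Crossing each possibility with the mother i i and summing P(type O): 1/2·1/2 + 1/2·1 = 3/4.
Similarly for Rh via the father's Rh distribution: P(Rh+) = 3/4.
Independent loci: 3/4 × 3/4 = 9/16.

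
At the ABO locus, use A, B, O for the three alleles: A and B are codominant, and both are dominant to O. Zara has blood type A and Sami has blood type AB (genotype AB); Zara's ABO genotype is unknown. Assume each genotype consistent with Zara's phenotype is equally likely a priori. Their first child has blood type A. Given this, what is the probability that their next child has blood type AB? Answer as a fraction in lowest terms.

3/8

Possible genotypes: Zara ∈ {AA, AO}; Sami ∈ {AB}.
Weight each parental genotype pair by prior × P(type-A child):
  AA × AB: posterior weight 1/2; P(next child type AB) = 1/2.
  AO × AB: posterior weight 1/2; P(next child type AB) = 1/4.
Weighted sum = 3/8.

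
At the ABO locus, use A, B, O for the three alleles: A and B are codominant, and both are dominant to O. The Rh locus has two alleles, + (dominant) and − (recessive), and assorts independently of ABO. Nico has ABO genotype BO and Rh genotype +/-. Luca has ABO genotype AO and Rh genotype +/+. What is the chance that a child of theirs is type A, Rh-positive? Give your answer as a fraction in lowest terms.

ABO cross BO × AO → offspring phenotypes: 1/4 O, 1/4 A, 1/4 B, 1/4 AB.
Rh cross +/- × +/+ → 1 Rh+.
Independent loci: P(type A, Rh-positive) = 1/4 × 1 = 1/4.

1/4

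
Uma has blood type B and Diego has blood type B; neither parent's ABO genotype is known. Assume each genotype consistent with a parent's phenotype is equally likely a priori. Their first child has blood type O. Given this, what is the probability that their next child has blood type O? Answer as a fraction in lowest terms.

1/4

Possible genotypes: Uma ∈ {BB, BO}; Diego ∈ {BB, BO}.
Weight each parental genotype pair by prior × P(type-O child):
  BO × BO: posterior weight 1; P(next child type O) = 1/4.
Weighted sum = 1/4.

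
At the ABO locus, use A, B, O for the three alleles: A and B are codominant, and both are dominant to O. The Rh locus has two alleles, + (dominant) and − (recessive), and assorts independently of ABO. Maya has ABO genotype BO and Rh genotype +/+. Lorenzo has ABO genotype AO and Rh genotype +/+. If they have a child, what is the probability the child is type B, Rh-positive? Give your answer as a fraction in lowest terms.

1/4

ABO cross BO × AO → offspring phenotypes: 1/4 O, 1/4 A, 1/4 B, 1/4 AB.
Rh cross +/+ × +/+ → 1 Rh+.
Independent loci: P(type B, Rh-positive) = 1/4 × 1 = 1/4.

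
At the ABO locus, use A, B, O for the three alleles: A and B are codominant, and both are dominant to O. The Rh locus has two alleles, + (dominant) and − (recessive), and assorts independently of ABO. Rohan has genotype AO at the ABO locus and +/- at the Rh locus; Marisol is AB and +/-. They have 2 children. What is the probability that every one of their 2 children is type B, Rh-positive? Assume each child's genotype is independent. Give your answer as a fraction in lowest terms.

9/256

ABO cross AO × AB → 1/2 A, 1/4 B, 1/4 AB.
Rh cross +/- × +/- → 3/4 Rh+, 1/4 Rh-; so P(type B, Rh-positive) = 1/4 × 3/4 = 3/16 per child.
All 2 independent: (3/16)^2 = 9/256.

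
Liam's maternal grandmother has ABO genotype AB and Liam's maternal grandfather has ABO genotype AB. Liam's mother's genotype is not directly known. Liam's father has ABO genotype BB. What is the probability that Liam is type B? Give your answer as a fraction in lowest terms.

1/2

Liam's mother's ABO genotype from AB × AB: 1/4 AA, 1/2 AB, 1/4 BB.
Crossing each possibility with the father BB and summing P(type B): 1/4·0 + 1/2·1/2 + 1/4·1 = 1/2.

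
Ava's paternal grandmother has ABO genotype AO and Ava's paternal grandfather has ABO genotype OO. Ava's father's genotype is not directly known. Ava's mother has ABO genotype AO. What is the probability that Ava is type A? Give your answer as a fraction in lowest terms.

Ava's father's ABO genotype from AO × OO: 1/2 AO, 1/2 OO.
Crossing each possibility with the mother AO and summing P(type A): 1/2·3/4 + 1/2·1/2 = 5/8.

5/8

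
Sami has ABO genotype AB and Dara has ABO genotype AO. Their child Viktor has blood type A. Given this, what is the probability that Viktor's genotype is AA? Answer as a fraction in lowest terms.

1/2

Cross AB × AO → 1/4 AA, 1/4 AB, 1/4 AO, 1/4 BO.
Type-A genotypes among offspring: AA (1/4), AO (1/4); total 1/2.
P(AA | type A) = (1/4) / (1/2) = 1/2.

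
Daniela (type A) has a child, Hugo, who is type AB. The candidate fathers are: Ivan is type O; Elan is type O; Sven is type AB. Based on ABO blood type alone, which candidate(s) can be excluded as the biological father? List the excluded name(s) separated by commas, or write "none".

A candidate is excluded only if no genotype consistent with his phenotype could produce a type AB child with a type A mother.
Ivan (type O): no genotype consistent with that phenotype can produce a type-AB child with a type-A mother.
Elan (type O): no genotype consistent with that phenotype can produce a type-AB child with a type-A mother.

Ivan, Elan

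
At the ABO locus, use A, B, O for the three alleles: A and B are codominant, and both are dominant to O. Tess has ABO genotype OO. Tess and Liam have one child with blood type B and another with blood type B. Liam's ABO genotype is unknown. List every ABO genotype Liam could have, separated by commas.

AB, BB, BO

For each candidate genotype of Liam, check whether crossing it with OO can produce every observed child phenotype.
  AA → possible child types {A} ✗
  AB → possible child types {A, B} ✓
  AO → possible child types {O, A} ✗
  BB → possible child types {B} ✓
  BO → possible child types {O, B} ✓
  OO → possible child types {O} ✗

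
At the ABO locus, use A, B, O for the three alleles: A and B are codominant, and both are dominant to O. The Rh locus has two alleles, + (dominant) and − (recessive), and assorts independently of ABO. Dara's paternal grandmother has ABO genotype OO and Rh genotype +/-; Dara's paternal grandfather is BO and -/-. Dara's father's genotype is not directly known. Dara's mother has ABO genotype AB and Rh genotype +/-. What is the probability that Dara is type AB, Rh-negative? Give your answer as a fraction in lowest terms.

Dara's father's ABO genotype from OO × BO: 1/2 BO, 1/2 OO.
Crossing each possibility with the mother AB and summing P(type AB): 1/2·1/4 + 1/2·0 = 1/8.
Similarly for Rh via the father's Rh distribution: P(Rh-) = 3/8.
Independent loci: 1/8 × 3/8 = 3/64.

3/64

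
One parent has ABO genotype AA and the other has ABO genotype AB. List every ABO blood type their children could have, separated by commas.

A, AB

Gametes from AA × AB give offspring ABO genotypes AA, AB, i.e. phenotypes A, AB.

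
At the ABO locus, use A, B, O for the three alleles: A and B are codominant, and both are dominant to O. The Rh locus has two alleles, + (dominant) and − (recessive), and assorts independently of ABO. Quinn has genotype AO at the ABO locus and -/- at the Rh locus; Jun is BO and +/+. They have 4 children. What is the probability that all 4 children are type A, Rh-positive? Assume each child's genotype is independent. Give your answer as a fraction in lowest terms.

ABO cross AO × BO → 1/4 O, 1/4 A, 1/4 B, 1/4 AB.
Rh cross -/- × +/+ → 1 Rh+; so P(type A, Rh-positive) = 1/4 × 1 = 1/4 per child.
All 4 independent: (1/4)^4 = 1/256.

1/256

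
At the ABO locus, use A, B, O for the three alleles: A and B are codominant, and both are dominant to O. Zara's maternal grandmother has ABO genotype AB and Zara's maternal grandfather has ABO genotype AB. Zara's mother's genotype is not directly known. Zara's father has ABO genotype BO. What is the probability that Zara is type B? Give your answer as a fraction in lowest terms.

1/2

Zara's mother's ABO genotype from AB × AB: 1/4 AA, 1/2 AB, 1/4 BB.
Crossing each possibility with the father BO and summing P(type B): 1/4·0 + 1/2·1/2 + 1/4·1 = 1/2.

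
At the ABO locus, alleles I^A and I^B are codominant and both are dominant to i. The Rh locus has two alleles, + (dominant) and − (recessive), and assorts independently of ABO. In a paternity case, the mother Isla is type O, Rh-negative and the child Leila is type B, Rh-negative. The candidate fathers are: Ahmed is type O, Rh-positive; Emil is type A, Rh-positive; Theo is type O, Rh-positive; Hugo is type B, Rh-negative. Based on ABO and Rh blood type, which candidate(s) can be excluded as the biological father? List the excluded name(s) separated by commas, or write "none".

Ahmed, Emil, Theo

A candidate is excluded only if no genotype consistent with his phenotype could produce a type B, Rh-negative child with a type O, Rh-negative mother.
Ahmed (type O, Rh+): no genotype consistent with that phenotype can produce a type-B Rh- child with a type-O mother.
Emil (type A, Rh+): no genotype consistent with that phenotype can produce a type-B Rh- child with a type-O mother.
Theo (type O, Rh+): no genotype consistent with that phenotype can produce a type-B Rh- child with a type-O mother.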